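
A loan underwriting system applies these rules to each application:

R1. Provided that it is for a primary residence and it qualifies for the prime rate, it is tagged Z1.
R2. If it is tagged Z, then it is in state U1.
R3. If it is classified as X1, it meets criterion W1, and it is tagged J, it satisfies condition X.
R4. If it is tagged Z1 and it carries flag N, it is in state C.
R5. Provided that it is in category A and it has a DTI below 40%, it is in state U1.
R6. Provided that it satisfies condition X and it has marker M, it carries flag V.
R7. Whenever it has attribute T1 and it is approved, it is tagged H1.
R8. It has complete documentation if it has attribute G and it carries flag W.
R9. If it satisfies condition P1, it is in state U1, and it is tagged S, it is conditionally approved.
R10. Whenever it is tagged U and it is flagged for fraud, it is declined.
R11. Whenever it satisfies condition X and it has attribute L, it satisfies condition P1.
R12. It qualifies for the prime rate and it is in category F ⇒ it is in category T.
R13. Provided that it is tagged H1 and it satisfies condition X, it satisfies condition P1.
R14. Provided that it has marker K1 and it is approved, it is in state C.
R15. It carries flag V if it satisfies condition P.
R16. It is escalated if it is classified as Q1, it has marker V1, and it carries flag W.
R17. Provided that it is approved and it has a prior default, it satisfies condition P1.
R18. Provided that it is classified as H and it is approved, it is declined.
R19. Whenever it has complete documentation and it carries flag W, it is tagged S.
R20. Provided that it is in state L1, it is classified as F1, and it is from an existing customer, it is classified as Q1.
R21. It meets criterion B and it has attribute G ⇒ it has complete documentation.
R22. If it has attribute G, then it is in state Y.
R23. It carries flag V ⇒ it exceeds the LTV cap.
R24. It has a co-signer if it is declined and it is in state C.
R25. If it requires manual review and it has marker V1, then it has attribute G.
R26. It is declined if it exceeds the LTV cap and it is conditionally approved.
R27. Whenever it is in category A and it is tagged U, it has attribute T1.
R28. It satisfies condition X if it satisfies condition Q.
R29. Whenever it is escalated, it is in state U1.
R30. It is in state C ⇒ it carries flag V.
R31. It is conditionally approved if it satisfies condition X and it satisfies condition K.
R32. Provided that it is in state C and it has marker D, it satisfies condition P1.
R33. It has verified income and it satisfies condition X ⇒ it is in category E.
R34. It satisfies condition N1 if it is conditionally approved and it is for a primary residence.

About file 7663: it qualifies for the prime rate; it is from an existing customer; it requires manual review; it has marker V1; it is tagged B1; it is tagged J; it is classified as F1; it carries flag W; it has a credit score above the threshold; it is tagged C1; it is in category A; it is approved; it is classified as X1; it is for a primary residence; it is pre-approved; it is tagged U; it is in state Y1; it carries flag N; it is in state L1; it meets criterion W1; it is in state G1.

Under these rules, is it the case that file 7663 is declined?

By R1 (it is for a primary residence, it qualifies for the prime rate): it is tagged Z1.
By R3 (it is classified as X1, it meets criterion W1, it is tagged J): it satisfies condition X.
By R4 (it is tagged Z1, it carries flag N): it is in state C.
By R20 (it is in state L1, it is classified as F1, it is from an existing customer): it is classified as Q1.
By R25 (it requires manual review, it has marker V1): it has attribute G.
By R27 (it is in category A, it is tagged U): it has attribute T1.
By R30 (it is in state C): it carries flag V.
By R7 (it has attribute T1, it is approved): it is tagged H1.
By R8 (it has attribute G, it carries flag W): it has complete documentation.
By R13 (it is tagged H1, it satisfies condition X): it satisfies condition P1.
By R16 (it is classified as Q1, it has marker V1, it carries flag W): it is escalated.
By R19 (it has complete documentation, it carries flag W): it is tagged S.
By R23 (it carries flag V): it exceeds the LTV cap.
By R29 (it is escalated): it is in state U1.
By R9 (it satisfies condition P1, it is in state U1, it is tagged S): it is conditionally approved.
By R26 (it exceeds the LTV cap, it is conditionally approved): it is declined.

Yes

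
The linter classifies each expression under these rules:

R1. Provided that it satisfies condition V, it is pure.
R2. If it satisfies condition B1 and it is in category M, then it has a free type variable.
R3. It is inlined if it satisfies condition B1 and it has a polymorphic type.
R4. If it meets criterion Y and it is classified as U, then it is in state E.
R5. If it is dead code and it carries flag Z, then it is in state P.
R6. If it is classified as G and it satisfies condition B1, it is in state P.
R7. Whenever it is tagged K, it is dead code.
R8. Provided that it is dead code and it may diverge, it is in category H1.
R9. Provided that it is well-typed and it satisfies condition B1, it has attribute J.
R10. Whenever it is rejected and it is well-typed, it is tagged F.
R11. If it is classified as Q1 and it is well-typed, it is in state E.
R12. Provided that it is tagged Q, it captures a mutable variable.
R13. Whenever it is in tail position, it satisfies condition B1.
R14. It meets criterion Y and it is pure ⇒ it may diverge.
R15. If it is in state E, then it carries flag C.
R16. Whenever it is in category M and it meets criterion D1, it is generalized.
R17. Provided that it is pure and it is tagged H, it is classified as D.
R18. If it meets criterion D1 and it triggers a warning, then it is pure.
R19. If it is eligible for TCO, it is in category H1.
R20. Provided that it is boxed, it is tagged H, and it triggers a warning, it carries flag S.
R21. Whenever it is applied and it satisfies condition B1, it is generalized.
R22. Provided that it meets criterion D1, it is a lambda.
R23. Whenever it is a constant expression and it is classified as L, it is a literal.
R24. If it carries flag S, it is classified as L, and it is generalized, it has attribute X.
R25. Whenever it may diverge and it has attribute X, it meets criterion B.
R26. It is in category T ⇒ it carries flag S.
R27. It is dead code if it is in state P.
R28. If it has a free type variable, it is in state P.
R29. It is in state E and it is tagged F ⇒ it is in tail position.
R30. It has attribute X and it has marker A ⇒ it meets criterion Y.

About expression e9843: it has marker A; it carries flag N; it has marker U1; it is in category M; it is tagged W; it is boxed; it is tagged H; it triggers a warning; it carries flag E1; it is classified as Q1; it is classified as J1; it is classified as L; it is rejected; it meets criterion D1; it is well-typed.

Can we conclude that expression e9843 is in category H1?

By R10 (it is rejected, it is well-typed): it is tagged F.
By R11 (it is classified as Q1, it is well-typed): it is in state E.
By R16 (it is in category M, it meets criterion D1): it is generalized.
By R18 (it meets criterion D1, it triggers a warning): it is pure.
By R20 (it is boxed, it is tagged H, it triggers a warning): it carries flag S.
By R24 (it carries flag S, it is classified as L, it is generalized): it has attribute X.
By R29 (it is in state E, it is tagged F): it is in tail position.
By R30 (it has attribute X, it has marker A): it meets criterion Y.
By R13 (it is in tail position): it satisfies condition B1.
By R14 (it meets criterion Y, it is pure): it may diverge.
By R2 (it satisfies condition B1, it is in category M): it has a free type variable.
By R28 (it has a free type variable): it is in state P.
By R27 (it is in state P): it is dead code.
By R8 (it is dead code, it may diverge): it is in category H1.

Yes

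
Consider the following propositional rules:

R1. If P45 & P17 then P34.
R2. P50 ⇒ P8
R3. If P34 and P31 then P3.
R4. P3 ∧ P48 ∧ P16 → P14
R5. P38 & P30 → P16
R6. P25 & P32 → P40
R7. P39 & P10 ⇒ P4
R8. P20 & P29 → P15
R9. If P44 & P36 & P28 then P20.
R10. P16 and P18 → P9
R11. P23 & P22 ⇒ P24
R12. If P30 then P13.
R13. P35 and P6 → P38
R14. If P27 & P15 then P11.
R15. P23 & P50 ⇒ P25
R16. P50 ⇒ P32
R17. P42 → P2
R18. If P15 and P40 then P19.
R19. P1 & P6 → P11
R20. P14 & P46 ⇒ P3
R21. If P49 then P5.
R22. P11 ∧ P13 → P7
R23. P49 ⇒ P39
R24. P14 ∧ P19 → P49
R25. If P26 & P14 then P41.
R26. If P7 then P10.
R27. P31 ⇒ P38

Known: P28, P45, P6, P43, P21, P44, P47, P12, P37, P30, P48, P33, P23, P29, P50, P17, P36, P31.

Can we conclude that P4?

Forward chaining from the given facts derives: P34, P8, P3, P20, P13, P25, P32, P38, P16, P40, P15, P19, P14, P49, P5, P39.
The only rule concluding P4 is R7, which needs P10; that is never established.

No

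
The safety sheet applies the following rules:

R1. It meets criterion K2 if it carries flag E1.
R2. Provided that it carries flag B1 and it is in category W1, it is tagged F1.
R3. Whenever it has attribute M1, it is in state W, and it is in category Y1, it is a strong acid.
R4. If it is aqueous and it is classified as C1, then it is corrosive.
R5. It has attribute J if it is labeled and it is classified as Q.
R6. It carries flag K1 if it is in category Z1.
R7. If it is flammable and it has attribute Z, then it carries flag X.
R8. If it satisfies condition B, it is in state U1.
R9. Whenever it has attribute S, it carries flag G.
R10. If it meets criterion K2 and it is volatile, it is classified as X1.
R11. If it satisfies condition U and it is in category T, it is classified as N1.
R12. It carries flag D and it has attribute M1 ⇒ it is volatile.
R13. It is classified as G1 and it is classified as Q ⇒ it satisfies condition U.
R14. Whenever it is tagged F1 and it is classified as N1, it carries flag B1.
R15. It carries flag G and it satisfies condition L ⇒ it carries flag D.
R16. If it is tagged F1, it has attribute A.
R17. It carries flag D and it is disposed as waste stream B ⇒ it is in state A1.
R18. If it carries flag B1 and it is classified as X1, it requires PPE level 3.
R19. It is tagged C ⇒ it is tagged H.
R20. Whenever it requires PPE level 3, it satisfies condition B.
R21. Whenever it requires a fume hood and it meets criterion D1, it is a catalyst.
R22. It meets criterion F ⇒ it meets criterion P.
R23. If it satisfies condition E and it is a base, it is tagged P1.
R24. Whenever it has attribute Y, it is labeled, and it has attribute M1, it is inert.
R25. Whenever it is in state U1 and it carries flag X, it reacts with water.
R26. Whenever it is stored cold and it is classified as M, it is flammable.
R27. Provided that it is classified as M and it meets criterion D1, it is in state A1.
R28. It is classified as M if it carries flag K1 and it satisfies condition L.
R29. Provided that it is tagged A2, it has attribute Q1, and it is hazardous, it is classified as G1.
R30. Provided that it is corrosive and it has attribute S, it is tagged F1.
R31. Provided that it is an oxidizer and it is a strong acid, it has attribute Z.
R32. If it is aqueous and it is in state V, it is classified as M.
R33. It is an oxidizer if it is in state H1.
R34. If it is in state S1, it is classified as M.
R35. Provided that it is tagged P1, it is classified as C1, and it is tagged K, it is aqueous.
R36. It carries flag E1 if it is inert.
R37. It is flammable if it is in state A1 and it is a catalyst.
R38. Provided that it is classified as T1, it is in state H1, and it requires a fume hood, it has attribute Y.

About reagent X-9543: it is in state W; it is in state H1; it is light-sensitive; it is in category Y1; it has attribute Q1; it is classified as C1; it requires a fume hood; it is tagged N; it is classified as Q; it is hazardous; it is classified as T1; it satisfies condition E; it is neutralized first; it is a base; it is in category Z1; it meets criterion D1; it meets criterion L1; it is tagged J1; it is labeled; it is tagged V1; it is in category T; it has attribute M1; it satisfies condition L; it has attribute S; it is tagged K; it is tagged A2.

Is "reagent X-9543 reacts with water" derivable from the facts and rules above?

By R3 (it has attribute M1, it is in state W, it is in category Y1): it is a strong acid.
By R6 (it is in category Z1): it carries flag K1.
By R9 (it has attribute S): it carries flag G.
By R15 (it carries flag G, it satisfies condition L): it carries flag D.
By R21 (it requires a fume hood, it meets criterion D1): it is a catalyst.
By R23 (it satisfies condition E, it is a base): it is tagged P1.
By R28 (it carries flag K1, it satisfies condition L): it is classified as M.
By R29 (it is tagged A2, it has attribute Q1, it is hazardous): it is classified as G1.
By R33 (it is in state H1): it is an oxidizer.
By R35 (it is tagged P1, it is classified as C1, it is tagged K): it is aqueous.
By R38 (it is classified as T1, it is in state H1, it requires a fume hood): it has attribute Y.
By R4 (it is aqueous, it is classified as C1): it is corrosive.
By R12 (it carries flag D, it has attribute M1): it is volatile.
By R13 (it is classified as G1, it is classified as Q): it satisfies condition U.
By R24 (it has attribute Y, it is labeled, it has attribute M1): it is inert.
By R27 (it is classified as M, it meets criterion D1): it is in state A1.
By R30 (it is corrosive, it has attribute S): it is tagged F1.
By R31 (it is an oxidizer, it is a strong acid): it has attribute Z.
By R36 (it is inert): it carries flag E1.
By R37 (it is in state A1, it is a catalyst): it is flammable.
By R1 (it carries flag E1): it meets criterion K2.
By R7 (it is flammable, it has attribute Z): it carries flag X.
By R10 (it meets criterion K2, it is volatile): it is classified as X1.
By R11 (it satisfies condition U, it is in category T): it is classified as N1.
By R14 (it is tagged F1, it is classified as N1): it carries flag B1.
By R18 (it carries flag B1, it is classified as X1): it requires PPE level 3.
By R20 (it requires PPE level 3): it satisfies condition B.
By R8 (it satisfies condition B): it is in state U1.
By R25 (it is in state U1, it carries flag X): it reacts with water.

Yes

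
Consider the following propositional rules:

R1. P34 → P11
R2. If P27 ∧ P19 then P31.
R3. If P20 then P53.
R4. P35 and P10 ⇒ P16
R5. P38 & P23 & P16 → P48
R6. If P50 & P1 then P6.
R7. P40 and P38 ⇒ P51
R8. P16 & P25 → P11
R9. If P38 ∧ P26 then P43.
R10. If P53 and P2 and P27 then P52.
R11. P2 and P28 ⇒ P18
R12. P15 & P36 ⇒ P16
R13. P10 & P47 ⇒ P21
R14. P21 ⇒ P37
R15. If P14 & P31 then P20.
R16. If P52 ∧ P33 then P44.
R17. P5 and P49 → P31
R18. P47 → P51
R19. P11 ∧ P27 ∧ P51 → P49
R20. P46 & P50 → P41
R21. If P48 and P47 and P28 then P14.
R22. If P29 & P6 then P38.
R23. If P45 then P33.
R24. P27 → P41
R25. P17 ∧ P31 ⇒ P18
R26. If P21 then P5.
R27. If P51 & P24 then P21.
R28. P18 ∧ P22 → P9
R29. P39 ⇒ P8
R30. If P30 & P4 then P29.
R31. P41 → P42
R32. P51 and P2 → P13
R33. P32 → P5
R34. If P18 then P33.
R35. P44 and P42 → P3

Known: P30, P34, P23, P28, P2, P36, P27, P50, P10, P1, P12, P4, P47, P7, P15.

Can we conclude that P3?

Yes

P11  (by R1: P34)
P6  (by R6: P50, P1)
P18  (by R11: P2, P28)
P16  (by R12: P15, P36)
P21  (by R13: P10, P47)
P51  (by R18: P47)
P49  (by R19: P11, P27, P51)
P41  (by R24: P27)
P5  (by R26: P21)
P29  (by R30: P30, P4)
P42  (by R31: P41)
P33  (by R34: P18)
P31  (by R17: P5, P49)
P38  (by R22: P29, P6)
P48  (by R5: P38, P23, P16)
P14  (by R21: P48, P47, P28)
P20  (by R15: P14, P31)
P53  (by R3: P20)
P52  (by R10: P53, P2, P27)
P44  (by R16: P52, P33)
P3  (by R35: P44, P42)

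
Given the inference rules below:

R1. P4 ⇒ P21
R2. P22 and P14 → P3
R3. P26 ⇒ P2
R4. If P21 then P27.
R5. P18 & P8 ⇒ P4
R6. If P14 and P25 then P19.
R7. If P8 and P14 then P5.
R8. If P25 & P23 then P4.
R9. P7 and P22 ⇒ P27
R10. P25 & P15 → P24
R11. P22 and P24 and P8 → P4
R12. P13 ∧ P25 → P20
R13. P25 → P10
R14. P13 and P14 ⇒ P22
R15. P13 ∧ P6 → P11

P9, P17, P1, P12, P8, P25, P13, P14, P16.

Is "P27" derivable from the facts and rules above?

No

Forward chaining from the given facts derives: P19, P5, P20, P10, P22, P3.
Rules concluding P27: R4 needs P21; R9 needs P7 — none of these are established.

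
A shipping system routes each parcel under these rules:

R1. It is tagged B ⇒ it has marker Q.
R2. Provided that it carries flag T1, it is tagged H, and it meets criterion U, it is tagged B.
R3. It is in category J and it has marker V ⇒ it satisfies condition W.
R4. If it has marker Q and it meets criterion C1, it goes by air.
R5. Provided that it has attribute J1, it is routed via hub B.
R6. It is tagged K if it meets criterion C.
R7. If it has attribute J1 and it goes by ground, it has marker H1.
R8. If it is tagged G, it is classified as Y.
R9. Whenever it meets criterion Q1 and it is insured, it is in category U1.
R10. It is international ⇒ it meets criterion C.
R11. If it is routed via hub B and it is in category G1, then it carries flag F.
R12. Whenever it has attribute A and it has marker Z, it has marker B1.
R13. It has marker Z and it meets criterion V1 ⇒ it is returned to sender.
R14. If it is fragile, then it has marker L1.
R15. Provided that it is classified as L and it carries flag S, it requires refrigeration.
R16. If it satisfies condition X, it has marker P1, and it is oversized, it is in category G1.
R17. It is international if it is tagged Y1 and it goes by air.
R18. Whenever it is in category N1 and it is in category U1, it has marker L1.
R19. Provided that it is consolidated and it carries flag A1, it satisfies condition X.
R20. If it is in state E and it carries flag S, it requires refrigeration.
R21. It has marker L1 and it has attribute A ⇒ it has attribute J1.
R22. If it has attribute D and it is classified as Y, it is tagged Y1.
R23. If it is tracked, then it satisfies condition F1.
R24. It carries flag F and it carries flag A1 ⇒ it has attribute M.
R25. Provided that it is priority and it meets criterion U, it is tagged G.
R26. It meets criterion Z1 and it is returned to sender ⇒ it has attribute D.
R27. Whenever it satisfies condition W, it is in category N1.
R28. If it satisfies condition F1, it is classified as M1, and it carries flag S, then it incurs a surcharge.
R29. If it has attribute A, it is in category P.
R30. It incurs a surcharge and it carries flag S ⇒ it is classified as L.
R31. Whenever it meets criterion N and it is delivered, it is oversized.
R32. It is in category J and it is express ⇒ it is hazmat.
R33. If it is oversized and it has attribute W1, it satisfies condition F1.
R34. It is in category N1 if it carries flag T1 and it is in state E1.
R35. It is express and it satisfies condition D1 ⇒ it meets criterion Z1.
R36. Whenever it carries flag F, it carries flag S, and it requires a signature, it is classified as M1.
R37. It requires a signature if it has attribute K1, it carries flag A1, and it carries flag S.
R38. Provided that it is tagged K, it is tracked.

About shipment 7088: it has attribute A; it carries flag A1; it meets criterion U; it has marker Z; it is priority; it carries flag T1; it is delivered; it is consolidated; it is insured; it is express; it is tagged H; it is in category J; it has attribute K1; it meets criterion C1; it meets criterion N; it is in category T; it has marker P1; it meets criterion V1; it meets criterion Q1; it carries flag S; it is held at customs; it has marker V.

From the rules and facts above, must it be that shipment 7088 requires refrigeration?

Forward chaining from the given facts derives: is tagged B, satisfies condition W, is in category U1, has marker B1, is returned to sender, satisfies condition X, is tagged G, is in category N1, is in category P, is oversized, is hazmat, requires a signature, has marker Q, goes by air, is classified as Y, is in category G1, has marker L1, has attribute J1, is routed via hub B, carries flag F, has attribute M, is classified as M1.
Rules concluding "it requires refrigeration": R15 needs "it is classified as L"; R20 needs "it is in state E" — none of these are established.

No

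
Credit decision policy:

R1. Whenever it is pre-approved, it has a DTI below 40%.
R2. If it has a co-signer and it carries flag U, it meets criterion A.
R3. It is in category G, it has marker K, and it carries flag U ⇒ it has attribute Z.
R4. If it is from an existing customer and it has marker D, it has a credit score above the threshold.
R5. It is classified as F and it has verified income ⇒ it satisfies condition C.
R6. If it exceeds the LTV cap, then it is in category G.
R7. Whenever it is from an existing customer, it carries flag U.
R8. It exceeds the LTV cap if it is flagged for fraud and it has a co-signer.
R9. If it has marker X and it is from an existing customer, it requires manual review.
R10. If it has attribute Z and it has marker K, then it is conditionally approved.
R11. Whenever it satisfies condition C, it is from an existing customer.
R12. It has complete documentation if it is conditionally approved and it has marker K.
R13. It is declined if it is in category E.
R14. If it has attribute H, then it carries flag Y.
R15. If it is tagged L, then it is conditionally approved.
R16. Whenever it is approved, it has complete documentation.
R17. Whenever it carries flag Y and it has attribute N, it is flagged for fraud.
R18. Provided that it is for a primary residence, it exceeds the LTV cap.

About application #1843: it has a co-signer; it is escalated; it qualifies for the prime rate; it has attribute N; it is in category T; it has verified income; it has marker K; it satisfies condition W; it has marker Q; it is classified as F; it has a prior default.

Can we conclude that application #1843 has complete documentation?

No

Forward chaining from the given facts derives: satisfies condition C, is from an existing customer, carries flag U, meets criterion A.
Rules concluding "it has complete documentation": R12 needs "it is conditionally approved"; R16 needs "it is approved" — none of these are established.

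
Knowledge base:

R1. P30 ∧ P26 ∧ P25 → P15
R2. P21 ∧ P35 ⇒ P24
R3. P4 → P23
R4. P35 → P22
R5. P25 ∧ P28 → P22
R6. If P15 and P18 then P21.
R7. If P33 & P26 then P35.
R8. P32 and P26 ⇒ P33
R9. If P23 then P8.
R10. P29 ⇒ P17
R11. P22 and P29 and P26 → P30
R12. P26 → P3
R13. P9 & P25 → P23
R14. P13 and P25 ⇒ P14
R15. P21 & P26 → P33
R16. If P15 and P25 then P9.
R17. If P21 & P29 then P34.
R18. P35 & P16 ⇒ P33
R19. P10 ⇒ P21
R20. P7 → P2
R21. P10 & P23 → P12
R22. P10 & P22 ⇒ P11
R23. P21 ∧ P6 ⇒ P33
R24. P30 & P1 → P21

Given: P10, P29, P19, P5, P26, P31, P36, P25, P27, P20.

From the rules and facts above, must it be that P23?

P21  (by R19: P10)
P33  (by R15: P21, P26)
P35  (by R7: P33, P26)
P22  (by R4: P35)
P30  (by R11: P22, P29, P26)
P15  (by R1: P30, P26, P25)
P9  (by R16: P15, P25)
P23  (by R13: P9, P25)

Yes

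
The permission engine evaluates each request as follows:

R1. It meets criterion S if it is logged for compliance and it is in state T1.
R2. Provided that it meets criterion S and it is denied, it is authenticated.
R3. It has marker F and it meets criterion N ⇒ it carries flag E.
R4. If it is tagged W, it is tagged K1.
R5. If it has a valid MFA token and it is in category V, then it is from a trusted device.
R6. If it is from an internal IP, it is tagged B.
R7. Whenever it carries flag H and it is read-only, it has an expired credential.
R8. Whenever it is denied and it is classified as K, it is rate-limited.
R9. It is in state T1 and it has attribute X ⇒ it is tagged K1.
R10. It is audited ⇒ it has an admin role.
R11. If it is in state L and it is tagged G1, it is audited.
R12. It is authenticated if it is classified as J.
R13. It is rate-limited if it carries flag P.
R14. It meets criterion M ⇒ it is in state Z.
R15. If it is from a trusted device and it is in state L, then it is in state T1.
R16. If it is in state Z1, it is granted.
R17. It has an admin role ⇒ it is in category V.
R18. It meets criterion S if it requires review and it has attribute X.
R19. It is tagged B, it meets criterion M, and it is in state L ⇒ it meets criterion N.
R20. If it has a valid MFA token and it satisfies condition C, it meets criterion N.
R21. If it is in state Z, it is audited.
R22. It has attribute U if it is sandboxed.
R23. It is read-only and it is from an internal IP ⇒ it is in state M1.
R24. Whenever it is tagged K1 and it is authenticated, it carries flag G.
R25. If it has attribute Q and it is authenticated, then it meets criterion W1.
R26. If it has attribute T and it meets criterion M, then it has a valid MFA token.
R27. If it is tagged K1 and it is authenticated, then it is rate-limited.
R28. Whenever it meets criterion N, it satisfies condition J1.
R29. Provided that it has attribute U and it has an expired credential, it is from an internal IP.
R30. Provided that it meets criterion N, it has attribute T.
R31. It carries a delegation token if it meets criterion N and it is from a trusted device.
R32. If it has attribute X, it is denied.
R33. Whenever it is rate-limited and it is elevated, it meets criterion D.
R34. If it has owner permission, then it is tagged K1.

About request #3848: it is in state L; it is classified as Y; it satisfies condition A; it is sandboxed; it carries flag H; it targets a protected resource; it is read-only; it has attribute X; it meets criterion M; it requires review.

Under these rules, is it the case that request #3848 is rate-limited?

Yes

By R7 (it carries flag H, it is read-only): it has an expired credential.
By R14 (it meets criterion M): it is in state Z.
By R18 (it requires review, it has attribute X): it meets criterion S.
By R21 (it is in state Z): it is audited.
By R22 (it is sandboxed): it has attribute U.
By R29 (it has attribute U, it has an expired credential): it is from an internal IP.
By R32 (it has attribute X): it is denied.
By R2 (it meets criterion S, it is denied): it is authenticated.
By R6 (it is from an internal IP): it is tagged B.
By R10 (it is audited): it has an admin role.
By R17 (it has an admin role): it is in category V.
By R19 (it is tagged B, it meets criterion M, it is in state L): it meets criterion N.
By R30 (it meets criterion N): it has attribute T.
By R26 (it has attribute T, it meets criterion M): it has a valid MFA token.
By R5 (it has a valid MFA token, it is in category V): it is from a trusted device.
By R15 (it is from a trusted device, it is in state L): it is in state T1.
By R9 (it is in state T1, it has attribute X): it is tagged K1.
By R27 (it is tagged K1, it is authenticated): it is rate-limited.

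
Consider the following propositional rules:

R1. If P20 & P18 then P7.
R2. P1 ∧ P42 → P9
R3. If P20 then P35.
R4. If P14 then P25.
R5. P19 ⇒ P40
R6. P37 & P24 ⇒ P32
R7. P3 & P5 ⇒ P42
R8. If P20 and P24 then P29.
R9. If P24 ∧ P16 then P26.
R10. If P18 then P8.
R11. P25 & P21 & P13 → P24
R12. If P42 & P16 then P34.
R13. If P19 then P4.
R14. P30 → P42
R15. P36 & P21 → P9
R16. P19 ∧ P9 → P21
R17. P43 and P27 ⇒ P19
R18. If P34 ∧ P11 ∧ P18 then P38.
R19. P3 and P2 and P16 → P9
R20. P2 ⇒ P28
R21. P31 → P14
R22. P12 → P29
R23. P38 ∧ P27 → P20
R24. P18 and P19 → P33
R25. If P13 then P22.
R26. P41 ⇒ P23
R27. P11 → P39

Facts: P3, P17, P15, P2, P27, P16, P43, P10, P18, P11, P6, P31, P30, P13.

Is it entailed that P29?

Yes

P42  (by R14: P30)
P19  (by R17: P43, P27)
P9  (by R19: P3, P2, P16)
P14  (by R21: P31)
P25  (by R4: P14)
P34  (by R12: P42, P16)
P21  (by R16: P19, P9)
P38  (by R18: P34, P11, P18)
P20  (by R23: P38, P27)
P24  (by R11: P25, P21, P13)
P29  (by R8: P20, P24)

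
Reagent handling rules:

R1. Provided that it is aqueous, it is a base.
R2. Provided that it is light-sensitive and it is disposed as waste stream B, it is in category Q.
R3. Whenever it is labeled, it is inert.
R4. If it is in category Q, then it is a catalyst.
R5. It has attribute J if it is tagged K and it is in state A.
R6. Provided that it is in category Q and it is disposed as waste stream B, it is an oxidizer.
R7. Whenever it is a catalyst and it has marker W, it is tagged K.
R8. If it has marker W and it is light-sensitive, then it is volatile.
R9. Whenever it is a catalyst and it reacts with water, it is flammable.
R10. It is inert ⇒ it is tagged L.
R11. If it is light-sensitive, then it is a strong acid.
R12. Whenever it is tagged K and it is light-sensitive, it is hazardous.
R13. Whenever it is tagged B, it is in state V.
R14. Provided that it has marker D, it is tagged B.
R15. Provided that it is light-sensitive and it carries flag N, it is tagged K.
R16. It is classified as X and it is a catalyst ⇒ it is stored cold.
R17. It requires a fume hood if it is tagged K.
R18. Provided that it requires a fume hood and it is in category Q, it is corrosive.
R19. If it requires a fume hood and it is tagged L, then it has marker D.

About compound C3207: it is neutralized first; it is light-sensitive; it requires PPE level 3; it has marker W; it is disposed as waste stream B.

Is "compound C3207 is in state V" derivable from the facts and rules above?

Forward chaining from the given facts derives: is in category Q, is a catalyst, is an oxidizer, is tagged K, is volatile, is a strong acid, is hazardous, requires a fume hood, is corrosive.
The only rule concluding "it is in state V" is R13, which needs "it is tagged B"; that is never established.

No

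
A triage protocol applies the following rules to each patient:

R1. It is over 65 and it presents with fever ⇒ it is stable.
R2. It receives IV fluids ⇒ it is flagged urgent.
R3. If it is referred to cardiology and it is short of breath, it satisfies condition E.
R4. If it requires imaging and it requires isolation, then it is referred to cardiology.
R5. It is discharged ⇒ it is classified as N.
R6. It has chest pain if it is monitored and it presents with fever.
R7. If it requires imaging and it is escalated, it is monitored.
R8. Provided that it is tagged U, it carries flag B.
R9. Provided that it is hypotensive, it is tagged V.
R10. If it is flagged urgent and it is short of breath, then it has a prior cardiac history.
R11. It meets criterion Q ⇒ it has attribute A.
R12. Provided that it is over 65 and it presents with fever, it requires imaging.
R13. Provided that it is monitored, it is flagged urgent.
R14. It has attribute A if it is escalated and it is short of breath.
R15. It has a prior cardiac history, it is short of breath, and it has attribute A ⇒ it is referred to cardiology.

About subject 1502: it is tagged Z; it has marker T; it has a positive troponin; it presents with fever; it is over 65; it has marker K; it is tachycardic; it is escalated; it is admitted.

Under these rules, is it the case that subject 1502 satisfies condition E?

Forward chaining from the given facts derives: is stable, requires imaging, is monitored, is flagged urgent, has chest pain.
The only rule concluding "it satisfies condition E" is R3, which needs "it is referred to cardiology"; that is never established.

No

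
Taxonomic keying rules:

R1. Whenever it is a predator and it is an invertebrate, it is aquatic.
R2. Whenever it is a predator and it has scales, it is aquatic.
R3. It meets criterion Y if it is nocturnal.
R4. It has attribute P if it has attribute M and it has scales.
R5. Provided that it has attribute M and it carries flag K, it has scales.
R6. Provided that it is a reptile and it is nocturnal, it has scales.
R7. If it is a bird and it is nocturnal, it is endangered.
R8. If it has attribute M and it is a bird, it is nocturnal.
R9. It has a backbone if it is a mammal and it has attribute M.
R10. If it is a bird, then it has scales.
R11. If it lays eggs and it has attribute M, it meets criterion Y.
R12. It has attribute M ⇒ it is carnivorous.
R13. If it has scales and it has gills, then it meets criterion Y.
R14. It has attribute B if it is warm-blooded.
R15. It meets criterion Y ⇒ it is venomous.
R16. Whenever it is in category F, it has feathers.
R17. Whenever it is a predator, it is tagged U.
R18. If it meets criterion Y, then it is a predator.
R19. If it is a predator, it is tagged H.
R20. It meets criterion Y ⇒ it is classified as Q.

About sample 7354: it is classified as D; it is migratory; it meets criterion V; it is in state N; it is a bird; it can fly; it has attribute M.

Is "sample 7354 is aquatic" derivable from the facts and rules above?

By R8 (it has attribute M, it is a bird): it is nocturnal.
By R10 (it is a bird): it has scales.
By R3 (it is nocturnal): it meets criterion Y.
By R18 (it meets criterion Y): it is a predator.
By R2 (it is a predator, it has scales): it is aquatic.

Yes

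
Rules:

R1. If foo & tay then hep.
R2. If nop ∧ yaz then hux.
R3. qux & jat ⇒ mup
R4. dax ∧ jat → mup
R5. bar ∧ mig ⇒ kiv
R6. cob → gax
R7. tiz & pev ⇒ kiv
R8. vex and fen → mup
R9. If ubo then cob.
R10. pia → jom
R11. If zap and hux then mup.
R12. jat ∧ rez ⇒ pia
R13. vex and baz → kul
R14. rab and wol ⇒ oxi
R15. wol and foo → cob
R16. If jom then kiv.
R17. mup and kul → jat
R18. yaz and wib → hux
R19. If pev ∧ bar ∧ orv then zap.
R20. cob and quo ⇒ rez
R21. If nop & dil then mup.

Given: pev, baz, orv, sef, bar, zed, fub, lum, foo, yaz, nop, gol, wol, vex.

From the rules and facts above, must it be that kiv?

Forward chaining from the given facts derives: hux, kul, cob, zap, gax, mup, jat.
Rules concluding kiv: R5 needs mig; R7 needs tiz; R16 needs jom — none of these are established.

No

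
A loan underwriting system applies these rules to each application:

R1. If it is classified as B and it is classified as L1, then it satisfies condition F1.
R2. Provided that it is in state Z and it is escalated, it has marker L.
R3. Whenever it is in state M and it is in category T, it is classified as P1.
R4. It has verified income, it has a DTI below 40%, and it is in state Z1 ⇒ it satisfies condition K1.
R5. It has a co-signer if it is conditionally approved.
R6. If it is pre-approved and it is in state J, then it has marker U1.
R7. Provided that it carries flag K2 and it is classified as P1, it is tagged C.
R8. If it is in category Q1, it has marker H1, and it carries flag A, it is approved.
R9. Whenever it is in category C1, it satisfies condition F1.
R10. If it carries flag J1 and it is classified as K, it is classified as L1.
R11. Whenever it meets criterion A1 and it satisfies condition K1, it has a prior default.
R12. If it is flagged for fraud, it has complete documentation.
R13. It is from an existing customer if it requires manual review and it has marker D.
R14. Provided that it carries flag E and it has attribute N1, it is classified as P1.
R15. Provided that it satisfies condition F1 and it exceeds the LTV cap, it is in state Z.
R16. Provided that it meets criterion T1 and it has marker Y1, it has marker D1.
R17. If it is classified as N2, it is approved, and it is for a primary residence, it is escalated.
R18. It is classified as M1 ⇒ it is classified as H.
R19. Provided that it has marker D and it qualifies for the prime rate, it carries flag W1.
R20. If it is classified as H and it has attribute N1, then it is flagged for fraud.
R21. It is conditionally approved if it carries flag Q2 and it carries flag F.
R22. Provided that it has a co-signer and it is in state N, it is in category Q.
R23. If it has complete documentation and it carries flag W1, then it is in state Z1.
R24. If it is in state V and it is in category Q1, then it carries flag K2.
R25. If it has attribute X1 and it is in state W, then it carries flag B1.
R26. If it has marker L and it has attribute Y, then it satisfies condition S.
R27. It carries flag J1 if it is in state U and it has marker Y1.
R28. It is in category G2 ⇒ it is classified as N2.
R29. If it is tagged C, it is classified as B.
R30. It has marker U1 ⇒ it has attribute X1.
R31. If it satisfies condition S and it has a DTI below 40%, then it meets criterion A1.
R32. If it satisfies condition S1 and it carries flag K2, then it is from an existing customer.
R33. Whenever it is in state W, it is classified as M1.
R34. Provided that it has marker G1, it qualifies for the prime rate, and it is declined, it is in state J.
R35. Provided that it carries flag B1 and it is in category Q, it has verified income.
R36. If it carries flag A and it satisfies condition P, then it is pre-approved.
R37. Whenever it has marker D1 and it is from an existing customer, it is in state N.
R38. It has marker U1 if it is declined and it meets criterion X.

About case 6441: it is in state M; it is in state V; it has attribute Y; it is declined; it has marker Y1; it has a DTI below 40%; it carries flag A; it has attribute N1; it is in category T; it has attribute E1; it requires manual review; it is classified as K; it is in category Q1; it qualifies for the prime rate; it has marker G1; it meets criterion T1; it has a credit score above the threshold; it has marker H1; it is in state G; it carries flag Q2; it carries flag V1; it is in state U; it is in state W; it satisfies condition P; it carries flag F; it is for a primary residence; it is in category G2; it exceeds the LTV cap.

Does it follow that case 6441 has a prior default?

No

Forward chaining from the given facts derives: is classified as P1, is approved, has marker D1, is conditionally approved, carries flag K2, carries flag J1, is classified as N2, is classified as M1, is in state J, is pre-approved, has a co-signer, has marker U1, is tagged C, is classified as L1, is escalated, is classified as H, is flagged for fraud, is classified as B, has attribute X1, satisfies condition F1, has complete documentation, is in state Z, carries flag B1, has marker L, satisfies condition S, meets criterion A1.
The only rule concluding "it has a prior default" is R11, which needs "it satisfies condition K1"; that is never established.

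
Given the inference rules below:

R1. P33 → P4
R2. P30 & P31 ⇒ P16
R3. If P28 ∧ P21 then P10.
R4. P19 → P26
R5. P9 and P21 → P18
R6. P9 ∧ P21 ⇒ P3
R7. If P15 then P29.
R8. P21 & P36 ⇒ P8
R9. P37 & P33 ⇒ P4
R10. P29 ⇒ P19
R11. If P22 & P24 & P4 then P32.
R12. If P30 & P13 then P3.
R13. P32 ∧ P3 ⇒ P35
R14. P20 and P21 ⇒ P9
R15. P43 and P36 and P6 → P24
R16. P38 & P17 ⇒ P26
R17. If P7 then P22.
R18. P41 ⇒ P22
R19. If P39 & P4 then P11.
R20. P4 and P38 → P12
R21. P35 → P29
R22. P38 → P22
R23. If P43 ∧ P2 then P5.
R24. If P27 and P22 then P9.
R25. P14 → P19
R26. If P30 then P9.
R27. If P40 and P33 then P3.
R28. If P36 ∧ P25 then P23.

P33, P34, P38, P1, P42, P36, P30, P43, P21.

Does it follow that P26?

Forward chaining from the given facts derives: P4, P8, P12, P22, P9, P18, P3.
Rules concluding P26: R4 needs P19; R16 needs P17 — none of these are established.

No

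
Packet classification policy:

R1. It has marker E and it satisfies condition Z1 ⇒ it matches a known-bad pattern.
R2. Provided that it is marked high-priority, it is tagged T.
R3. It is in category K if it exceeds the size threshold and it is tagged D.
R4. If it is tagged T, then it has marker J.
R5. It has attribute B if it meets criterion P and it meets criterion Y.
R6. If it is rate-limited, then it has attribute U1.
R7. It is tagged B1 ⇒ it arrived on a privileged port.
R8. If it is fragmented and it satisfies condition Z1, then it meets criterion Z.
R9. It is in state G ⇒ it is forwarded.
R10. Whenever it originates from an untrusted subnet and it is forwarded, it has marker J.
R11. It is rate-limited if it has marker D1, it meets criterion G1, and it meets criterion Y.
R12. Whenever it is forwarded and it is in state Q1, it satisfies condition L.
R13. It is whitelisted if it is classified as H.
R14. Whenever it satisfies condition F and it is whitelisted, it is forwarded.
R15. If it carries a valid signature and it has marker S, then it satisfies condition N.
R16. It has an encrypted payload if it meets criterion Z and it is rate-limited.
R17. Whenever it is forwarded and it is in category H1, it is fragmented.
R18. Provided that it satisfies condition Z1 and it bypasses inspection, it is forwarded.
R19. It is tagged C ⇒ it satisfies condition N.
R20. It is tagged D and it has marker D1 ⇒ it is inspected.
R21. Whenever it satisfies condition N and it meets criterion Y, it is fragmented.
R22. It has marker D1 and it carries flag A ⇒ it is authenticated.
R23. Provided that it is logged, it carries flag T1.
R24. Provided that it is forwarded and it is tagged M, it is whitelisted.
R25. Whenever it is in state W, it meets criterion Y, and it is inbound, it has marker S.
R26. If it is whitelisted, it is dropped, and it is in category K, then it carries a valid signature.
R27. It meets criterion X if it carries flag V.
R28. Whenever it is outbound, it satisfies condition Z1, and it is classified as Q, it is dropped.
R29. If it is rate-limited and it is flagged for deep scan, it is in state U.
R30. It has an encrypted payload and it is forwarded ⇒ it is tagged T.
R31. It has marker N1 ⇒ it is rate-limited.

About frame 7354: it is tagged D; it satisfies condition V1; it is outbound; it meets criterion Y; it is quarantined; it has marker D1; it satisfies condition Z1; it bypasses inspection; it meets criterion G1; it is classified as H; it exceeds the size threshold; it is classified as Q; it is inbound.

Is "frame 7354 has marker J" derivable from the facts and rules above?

Forward chaining from the given facts derives: is in category K, is rate-limited, is whitelisted, is forwarded, is inspected, is dropped, has attribute U1, carries a valid signature.
Rules concluding "it has marker J": R4 needs "it is tagged T"; R10 needs "it originates from an untrusted subnet" — none of these are established.

No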